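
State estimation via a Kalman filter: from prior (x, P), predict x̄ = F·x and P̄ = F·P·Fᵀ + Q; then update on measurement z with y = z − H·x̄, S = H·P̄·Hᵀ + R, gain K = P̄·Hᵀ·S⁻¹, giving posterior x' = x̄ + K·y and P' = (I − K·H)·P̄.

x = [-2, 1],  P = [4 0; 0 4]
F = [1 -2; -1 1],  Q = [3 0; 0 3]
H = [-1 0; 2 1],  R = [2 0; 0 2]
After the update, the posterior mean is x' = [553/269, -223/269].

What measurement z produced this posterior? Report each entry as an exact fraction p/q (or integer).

x̄ = F·x = [-4, 3]
P̄ = F·P·Fᵀ + Q = [23 -12; -12 11]
S = H·P̄·Hᵀ + R = [25 -34; -34 57]
K = P̄·Hᵀ·S⁻¹ = [-155/269 68/269; 242/269 83/269]
x' − x̄ = [1629/269, -1030/269] = K·y
y = (KᵀK)⁻¹·Kᵀ·(x' − x̄) = [-7, 8]
z = y + H·x̄ = [-7, 8] + [4, -5] = [-3, 3]

z = [-3, 3]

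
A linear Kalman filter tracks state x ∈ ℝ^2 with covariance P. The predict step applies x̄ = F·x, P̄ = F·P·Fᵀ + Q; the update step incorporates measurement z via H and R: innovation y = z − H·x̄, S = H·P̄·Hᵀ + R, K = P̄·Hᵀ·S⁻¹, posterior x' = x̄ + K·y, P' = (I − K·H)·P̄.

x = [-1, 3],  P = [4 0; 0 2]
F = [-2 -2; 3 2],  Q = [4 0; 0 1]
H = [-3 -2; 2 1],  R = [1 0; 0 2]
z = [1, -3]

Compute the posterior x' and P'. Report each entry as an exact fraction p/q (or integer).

x' = [-480/121, 645/121]
P' = [2180/363 -3368/363; -3368/363 5282/363]

x̄ = F·x = [-4, 3]
P̄ = F·P·Fᵀ + Q = [28 -32; -32 45]
y = z − H·x̄ = [-5, 2]
S = H·P̄·Hᵀ + R = [49 -34; -34 31]
K = P̄·Hᵀ·S⁻¹ = [196/363 496/363; -460/363 -727/363]
x' = x̄ + K·y = [-480/121, 645/121]
P' = (I − K·H)·P̄ = [2180/363 -3368/363; -3368/363 5282/363]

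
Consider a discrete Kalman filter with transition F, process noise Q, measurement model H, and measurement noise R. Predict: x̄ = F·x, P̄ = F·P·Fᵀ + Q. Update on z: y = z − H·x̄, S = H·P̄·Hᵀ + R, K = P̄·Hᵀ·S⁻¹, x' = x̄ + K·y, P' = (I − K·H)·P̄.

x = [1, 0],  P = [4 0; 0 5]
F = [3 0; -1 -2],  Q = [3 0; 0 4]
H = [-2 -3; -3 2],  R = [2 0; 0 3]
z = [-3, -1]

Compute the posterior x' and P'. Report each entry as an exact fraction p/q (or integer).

x' = [28533/40556, 5381/10139]
P' = [16707/81112 -360/10139; -360/10139 1788/10139]

x̄ = F·x = [3, -1]
P̄ = F·P·Fᵀ + Q = [39 -12; -12 28]
y = z − H·x̄ = [0, 10]
S = H·P̄·Hᵀ + R = [266 6; 6 610]
K = P̄·Hᵀ·S⁻¹ = [-12387/81112 -18627/81112; -2322/10139 1552/10139]
x' = x̄ + K·y = [28533/40556, 5381/10139]
P' = (I − K·H)·P̄ = [16707/81112 -360/10139; -360/10139 1788/10139]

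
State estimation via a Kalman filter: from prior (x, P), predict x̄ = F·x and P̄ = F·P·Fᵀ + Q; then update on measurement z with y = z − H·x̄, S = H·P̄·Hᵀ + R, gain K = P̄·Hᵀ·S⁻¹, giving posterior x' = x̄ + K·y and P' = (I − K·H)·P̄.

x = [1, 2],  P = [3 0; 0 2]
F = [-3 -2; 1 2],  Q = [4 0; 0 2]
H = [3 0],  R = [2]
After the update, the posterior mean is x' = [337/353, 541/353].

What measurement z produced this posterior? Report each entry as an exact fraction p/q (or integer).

x̄ = F·x = [-7, 5]
P̄ = F·P·Fᵀ + Q = [39 -17; -17 13]
S = H·P̄·Hᵀ + R = [353]
K = P̄·Hᵀ·S⁻¹ = [117/353; -51/353]
x' − x̄ = [2808/353, -1224/353] = K·y
y = (KᵀK)⁻¹·Kᵀ·(x' − x̄) = [24]
z = y + H·x̄ = [24] + [-21] = [3]

z = [3]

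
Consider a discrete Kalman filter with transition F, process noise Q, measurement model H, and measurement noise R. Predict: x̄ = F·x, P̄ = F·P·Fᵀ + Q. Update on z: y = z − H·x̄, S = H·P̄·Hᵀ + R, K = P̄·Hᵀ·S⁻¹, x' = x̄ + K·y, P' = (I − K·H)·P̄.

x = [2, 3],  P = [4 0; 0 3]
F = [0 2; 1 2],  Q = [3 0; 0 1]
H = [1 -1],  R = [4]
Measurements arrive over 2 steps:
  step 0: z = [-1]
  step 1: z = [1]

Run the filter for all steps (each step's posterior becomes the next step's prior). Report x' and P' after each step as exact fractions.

step 0: x' = [25/4, 91/12], P' = [57/4 53/4; 53/4 179/12]
step 1: x' = [2005/267, 2086/267], P' = [10105/267 11233/267; 11233/267 13237/267]

step 0: x̄ = F·x = [6, 8]
step 0: P̄ = F·P·Fᵀ + Q = [15 12; 12 17]
step 0: y = z − H·x̄ = [1]
step 0: S = H·P̄·Hᵀ + R = [12]
step 0: K = P̄·Hᵀ·S⁻¹ = [1/4; -5/12]
step 0: x' = x̄ + K·y = [25/4, 91/12]
step 0: P' = (I − K·H)·P̄ = [57/4 53/4; 53/4 179/12]
step 1: x̄ = F·x = [91/6, 257/12]
step 1: P̄ = F·P·Fᵀ + Q = [188/3 517/6; 517/6 1535/12]
step 1: y = z − H·x̄ = [29/4]
step 1: S = H·P̄·Hᵀ + R = [89/4]
step 1: K = P̄·Hᵀ·S⁻¹ = [-94/89; -167/89]
step 1: x' = x̄ + K·y = [2005/267, 2086/267]
step 1: P' = (I − K·H)·P̄ = [10105/267 11233/267; 11233/267 13237/267]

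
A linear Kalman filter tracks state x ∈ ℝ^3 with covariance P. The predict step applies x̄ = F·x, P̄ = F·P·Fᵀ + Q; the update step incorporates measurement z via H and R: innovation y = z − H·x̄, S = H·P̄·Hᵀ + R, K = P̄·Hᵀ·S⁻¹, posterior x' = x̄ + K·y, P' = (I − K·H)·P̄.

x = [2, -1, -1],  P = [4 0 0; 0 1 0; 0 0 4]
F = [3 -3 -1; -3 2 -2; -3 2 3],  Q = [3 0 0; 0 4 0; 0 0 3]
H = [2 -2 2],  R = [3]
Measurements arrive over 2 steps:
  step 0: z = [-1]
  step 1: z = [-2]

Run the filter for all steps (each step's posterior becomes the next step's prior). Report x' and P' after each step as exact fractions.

step 0: x' = [4086/479, -1158/479, -5467/479], P' = [20812/479 -6302/479 -27018/479; -6302/479 4404/479 10472/479; -27018/479 10472/479 37517/479]
step 1: x' = [1269513/184165, -331024/184165, -1801673/184165], P' = [55151594/184165 -14890562/184165 -70479139/184165; -14890562/184165 5163076/184165 20121492/184165; -70479139/184165 20121492/184165 91242514/184165]

step 0: x̄ = F·x = [10, -6, -11]
step 0: P̄ = F·P·Fᵀ + Q = [52 -34 -54; -34 60 16; -54 16 79]
step 0: y = z − H·x̄ = [-11]
step 0: S = H·P̄·Hᵀ + R = [479]
step 0: K = P̄·Hᵀ·S⁻¹ = [64/479; -156/479; 18/479]
step 0: x' = x̄ + K·y = [4086/479, -1158/479, -5467/479]
step 0: P' = (I − K·H)·P̄ = [20812/479 -6302/479 -27018/479; -6302/479 4404/479 10472/479; -27018/479 10472/479 37517/479]
step 1: x̄ = F·x = [21199/479, -3640/479, -30975/479]
step 1: P̄ = F·P·Fᵀ + Q = [604274/479 -110286/479 -860221/479; -110286/479 24540/479 157444/479; -860221/479 157444/479 1231626/479]
step 1: y = z − H·x̄ = [11314/479]
step 1: S = H·P̄·Hᵀ + R = [184165/479]
step 1: K = P̄·Hᵀ·S⁻¹ = [-291322/184165; 45236/184165; 427922/184165]
step 1: x' = x̄ + K·y = [1269513/184165, -331024/184165, -1801673/184165]
step 1: P' = (I − K·H)·P̄ = [55151594/184165 -14890562/184165 -70479139/184165; -14890562/184165 5163076/184165 20121492/184165; -70479139/184165 20121492/184165 91242514/184165]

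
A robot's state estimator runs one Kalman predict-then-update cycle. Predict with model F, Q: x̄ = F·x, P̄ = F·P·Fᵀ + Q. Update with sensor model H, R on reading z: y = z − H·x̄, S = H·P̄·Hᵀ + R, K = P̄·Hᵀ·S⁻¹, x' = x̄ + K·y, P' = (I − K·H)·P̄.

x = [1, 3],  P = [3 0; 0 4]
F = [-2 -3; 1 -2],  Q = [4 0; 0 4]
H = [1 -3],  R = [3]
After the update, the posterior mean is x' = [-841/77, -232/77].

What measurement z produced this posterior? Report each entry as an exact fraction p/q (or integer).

x̄ = F·x = [-11, -5]
P̄ = F·P·Fᵀ + Q = [52 18; 18 23]
S = H·P̄·Hᵀ + R = [154]
K = P̄·Hᵀ·S⁻¹ = [-1/77; -51/154]
x' − x̄ = [6/77, 153/77] = K·y
y = (KᵀK)⁻¹·Kᵀ·(x' − x̄) = [-6]
z = y + H·x̄ = [-6] + [4] = [-2]

z = [-2]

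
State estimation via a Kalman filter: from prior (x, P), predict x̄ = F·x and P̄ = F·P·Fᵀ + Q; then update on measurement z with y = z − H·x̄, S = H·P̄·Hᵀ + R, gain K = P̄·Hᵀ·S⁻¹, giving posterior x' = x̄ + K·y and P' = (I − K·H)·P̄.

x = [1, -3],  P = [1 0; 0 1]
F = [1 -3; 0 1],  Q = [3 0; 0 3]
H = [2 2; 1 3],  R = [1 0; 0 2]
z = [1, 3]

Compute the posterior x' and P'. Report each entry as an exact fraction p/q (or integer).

x' = [182/809, 463/809]
P' = [757/809 -479/809; -479/809 395/809]

x̄ = F·x = [10, -3]
P̄ = F·P·Fᵀ + Q = [13 -3; -3 4]
y = z − H·x̄ = [-13, 2]
S = H·P̄·Hᵀ + R = [45 26; 26 33]
K = P̄·Hᵀ·S⁻¹ = [556/809 -340/809; -168/809 353/809]
x' = x̄ + K·y = [182/809, 463/809]
P' = (I − K·H)·P̄ = [757/809 -479/809; -479/809 395/809]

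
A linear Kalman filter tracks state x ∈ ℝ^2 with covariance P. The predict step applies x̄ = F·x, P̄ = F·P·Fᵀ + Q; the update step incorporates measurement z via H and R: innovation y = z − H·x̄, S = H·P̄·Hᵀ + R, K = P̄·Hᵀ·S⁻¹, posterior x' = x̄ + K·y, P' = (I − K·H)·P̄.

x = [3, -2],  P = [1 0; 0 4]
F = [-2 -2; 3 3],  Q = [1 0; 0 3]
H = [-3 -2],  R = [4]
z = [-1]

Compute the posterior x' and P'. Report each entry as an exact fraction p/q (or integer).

x̄ = F·x = [-2, 3]
P̄ = F·P·Fᵀ + Q = [21 -30; -30 48]
y = z − H·x̄ = [-1]
S = H·P̄·Hᵀ + R = [25]
K = P̄·Hᵀ·S⁻¹ = [-3/25; -6/25]
x' = x̄ + K·y = [-47/25, 81/25]
P' = (I − K·H)·P̄ = [516/25 -768/25; -768/25 1164/25]

x' = [-47/25, 81/25]
P' = [516/25 -768/25; -768/25 1164/25]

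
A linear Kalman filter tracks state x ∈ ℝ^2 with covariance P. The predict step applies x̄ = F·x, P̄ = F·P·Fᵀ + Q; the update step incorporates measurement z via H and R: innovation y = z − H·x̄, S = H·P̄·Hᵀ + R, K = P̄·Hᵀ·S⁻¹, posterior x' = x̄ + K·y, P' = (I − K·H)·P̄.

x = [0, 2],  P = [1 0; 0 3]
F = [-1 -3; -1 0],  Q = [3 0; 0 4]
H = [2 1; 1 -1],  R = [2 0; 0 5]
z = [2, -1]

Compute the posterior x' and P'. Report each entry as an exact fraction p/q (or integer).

x̄ = F·x = [-6, 0]
P̄ = F·P·Fᵀ + Q = [31 1; 1 5]
y = z − H·x̄ = [14, 5]
S = H·P̄·Hᵀ + R = [135 56; 56 39]
K = P̄·Hᵀ·S⁻¹ = [777/2129 522/2129; 497/2129 -932/2129]
x' = x̄ + K·y = [714/2129, 2298/2129]
P' = (I − K·H)·P̄ = [1388/2129 -1222/2129; -1222/2129 3438/2129]

x' = [714/2129, 2298/2129]
P' = [1388/2129 -1222/2129; -1222/2129 3438/2129]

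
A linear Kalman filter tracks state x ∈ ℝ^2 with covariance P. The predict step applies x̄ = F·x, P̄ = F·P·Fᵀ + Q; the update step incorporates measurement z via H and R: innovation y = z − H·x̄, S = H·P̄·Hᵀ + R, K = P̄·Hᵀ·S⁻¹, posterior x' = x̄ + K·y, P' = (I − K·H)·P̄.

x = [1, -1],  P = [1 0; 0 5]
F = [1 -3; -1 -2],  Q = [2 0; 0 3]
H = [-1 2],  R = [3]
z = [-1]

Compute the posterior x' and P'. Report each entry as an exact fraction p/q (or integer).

x' = [134/31, 50/31]
P' = [1388/31 709/31; 709/31 383/31]

x̄ = F·x = [4, 1]
P̄ = F·P·Fᵀ + Q = [48 29; 29 24]
y = z − H·x̄ = [1]
S = H·P̄·Hᵀ + R = [31]
K = P̄·Hᵀ·S⁻¹ = [10/31; 19/31]
x' = x̄ + K·y = [134/31, 50/31]
P' = (I − K·H)·P̄ = [1388/31 709/31; 709/31 383/31]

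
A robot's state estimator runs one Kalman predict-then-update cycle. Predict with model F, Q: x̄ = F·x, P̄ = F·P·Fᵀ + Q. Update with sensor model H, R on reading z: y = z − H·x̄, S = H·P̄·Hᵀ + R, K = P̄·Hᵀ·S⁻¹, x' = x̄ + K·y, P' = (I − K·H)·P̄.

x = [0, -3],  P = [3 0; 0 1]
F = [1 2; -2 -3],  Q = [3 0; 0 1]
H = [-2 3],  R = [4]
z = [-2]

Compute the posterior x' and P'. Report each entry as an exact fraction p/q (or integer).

x̄ = F·x = [-6, 9]
P̄ = F·P·Fᵀ + Q = [10 -12; -12 22]
y = z − H·x̄ = [-41]
S = H·P̄·Hᵀ + R = [386]
K = P̄·Hᵀ·S⁻¹ = [-28/193; 45/193]
x' = x̄ + K·y = [-10/193, -108/193]
P' = (I − K·H)·P̄ = [362/193 204/193; 204/193 196/193]

x' = [-10/193, -108/193]
P' = [362/193 204/193; 204/193 196/193]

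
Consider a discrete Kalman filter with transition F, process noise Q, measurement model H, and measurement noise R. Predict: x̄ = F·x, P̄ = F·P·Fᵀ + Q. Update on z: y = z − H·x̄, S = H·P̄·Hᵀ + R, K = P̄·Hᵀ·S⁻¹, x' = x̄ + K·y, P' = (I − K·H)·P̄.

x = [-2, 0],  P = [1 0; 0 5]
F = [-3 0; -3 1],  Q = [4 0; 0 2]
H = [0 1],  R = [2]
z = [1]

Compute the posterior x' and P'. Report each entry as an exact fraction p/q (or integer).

x' = [7/2, 14/9]
P' = [17/2 1; 1 16/9]

x̄ = F·x = [6, 6]
P̄ = F·P·Fᵀ + Q = [13 9; 9 16]
y = z − H·x̄ = [-5]
S = H·P̄·Hᵀ + R = [18]
K = P̄·Hᵀ·S⁻¹ = [1/2; 8/9]
x' = x̄ + K·y = [7/2, 14/9]
P' = (I − K·H)·P̄ = [17/2 1; 1 16/9]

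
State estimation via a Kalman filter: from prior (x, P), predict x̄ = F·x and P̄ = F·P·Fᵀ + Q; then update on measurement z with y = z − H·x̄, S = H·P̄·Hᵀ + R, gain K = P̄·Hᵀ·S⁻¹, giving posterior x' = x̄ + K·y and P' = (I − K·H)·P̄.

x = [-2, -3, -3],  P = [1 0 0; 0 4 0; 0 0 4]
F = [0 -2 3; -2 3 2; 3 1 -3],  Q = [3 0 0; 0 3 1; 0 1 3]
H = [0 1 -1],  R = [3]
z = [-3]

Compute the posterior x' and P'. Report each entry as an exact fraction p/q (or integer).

x̄ = F·x = [-3, -11, 0]
P̄ = F·P·Fᵀ + Q = [55 0 -44; 0 59 -17; -44 -17 52]
y = z − H·x̄ = [8]
S = H·P̄·Hᵀ + R = [148]
K = P̄·Hᵀ·S⁻¹ = [11/37; 19/37; -69/148]
x' = x̄ + K·y = [-23/37, -255/37, -138/37]
P' = (I − K·H)·P̄ = [1551/37 -836/37 -869/37; -836/37 739/37 682/37; -869/37 682/37 2935/148]

x' = [-23/37, -255/37, -138/37]
P' = [1551/37 -836/37 -869/37; -836/37 739/37 682/37; -869/37 682/37 2935/148]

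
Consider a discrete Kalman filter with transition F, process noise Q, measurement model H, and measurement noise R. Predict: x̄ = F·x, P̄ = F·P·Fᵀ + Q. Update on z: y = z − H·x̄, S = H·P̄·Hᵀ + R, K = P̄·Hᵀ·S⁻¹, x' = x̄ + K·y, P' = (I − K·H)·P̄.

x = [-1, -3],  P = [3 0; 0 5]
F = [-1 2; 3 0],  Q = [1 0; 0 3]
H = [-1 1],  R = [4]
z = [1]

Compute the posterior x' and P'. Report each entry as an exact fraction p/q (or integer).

x̄ = F·x = [-5, -3]
P̄ = F·P·Fᵀ + Q = [24 -9; -9 30]
y = z − H·x̄ = [-1]
S = H·P̄·Hᵀ + R = [76]
K = P̄·Hᵀ·S⁻¹ = [-33/76; 39/76]
x' = x̄ + K·y = [-347/76, -267/76]
P' = (I − K·H)·P̄ = [735/76 603/76; 603/76 759/76]

x' = [-347/76, -267/76]
P' = [735/76 603/76; 603/76 759/76]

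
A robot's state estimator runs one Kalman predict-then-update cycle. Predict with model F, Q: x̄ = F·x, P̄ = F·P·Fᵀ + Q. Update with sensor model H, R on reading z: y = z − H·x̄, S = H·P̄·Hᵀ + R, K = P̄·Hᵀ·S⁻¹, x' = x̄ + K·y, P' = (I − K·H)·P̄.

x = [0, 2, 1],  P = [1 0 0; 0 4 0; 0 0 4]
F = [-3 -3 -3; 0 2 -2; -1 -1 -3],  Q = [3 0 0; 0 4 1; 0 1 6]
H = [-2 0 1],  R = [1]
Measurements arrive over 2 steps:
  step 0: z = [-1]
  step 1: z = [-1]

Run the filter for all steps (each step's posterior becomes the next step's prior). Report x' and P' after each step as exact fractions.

step 0: x̄ = F·x = [-9, 2, -5]
step 0: P̄ = F·P·Fᵀ + Q = [84 0 51; 0 36 17; 51 17 47]
step 0: y = z − H·x̄ = [-14]
step 0: S = H·P̄·Hᵀ + R = [180]
step 0: K = P̄·Hᵀ·S⁻¹ = [-13/20; 17/180; -11/36]
step 0: x' = x̄ + K·y = [1/10, 61/90, -13/18]
step 0: P' = (I − K·H)·P̄ = [159/20 221/20 61/4; 221/20 6191/180 799/36; 61/4 799/36 1087/36]
step 1: x̄ = F·x = [-1/6, 14/5, 25/18]
step 1: P̄ = F·P·Fᵀ + Q = [6115/4 0 10973/12; 0 424/5 33; 10973/12 33 20407/36]
step 1: y = z − H·x̄ = [-49/18]
step 1: S = H·P̄·Hᵀ + R = [108907/36]
step 1: K = P̄·Hᵀ·S⁻¹ = [-77151/108907; 1188/108907; -45431/108907]
step 1: x' = x̄ + K·y = [191871/108907, 1508528/544535, 274933/108907]
step 1: P' = (I − K·H)·P̄ = [1150554/108907 2545983/108907 2223957/108907; 2545983/108907 45980548/544535 5093154/108907; 2223957/108907 5093154/108907 4402483/108907]

step 0: x' = [1/10, 61/90, -13/18], P' = [159/20 221/20 61/4; 221/20 6191/180 799/36; 61/4 799/36 1087/36]
step 1: x' = [191871/108907, 1508528/544535, 274933/108907], P' = [1150554/108907 2545983/108907 2223957/108907; 2545983/108907 45980548/544535 5093154/108907; 2223957/108907 5093154/108907 4402483/108907]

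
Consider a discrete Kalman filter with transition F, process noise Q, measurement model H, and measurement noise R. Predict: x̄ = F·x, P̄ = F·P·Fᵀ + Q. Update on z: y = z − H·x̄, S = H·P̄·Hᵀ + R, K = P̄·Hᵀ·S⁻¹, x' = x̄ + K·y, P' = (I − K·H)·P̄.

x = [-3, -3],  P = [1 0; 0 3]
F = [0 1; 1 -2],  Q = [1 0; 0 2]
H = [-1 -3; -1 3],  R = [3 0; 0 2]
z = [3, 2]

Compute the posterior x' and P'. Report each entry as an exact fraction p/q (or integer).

x̄ = F·x = [-3, 3]
P̄ = F·P·Fᵀ + Q = [4 -6; -6 15]
y = z − H·x̄ = [9, -10]
S = H·P̄·Hᵀ + R = [106 -131; -131 177]
K = P̄·Hᵀ·S⁻¹ = [-404/1601 -498/1601; -222/1601 297/1601]
x' = x̄ + K·y = [-3459/1601, -165/1601]
P' = (I − K·H)·P̄ = [1104/1601 36/1601; 36/1601 210/1601]

x' = [-3459/1601, -165/1601]
P' = [1104/1601 36/1601; 36/1601 210/1601]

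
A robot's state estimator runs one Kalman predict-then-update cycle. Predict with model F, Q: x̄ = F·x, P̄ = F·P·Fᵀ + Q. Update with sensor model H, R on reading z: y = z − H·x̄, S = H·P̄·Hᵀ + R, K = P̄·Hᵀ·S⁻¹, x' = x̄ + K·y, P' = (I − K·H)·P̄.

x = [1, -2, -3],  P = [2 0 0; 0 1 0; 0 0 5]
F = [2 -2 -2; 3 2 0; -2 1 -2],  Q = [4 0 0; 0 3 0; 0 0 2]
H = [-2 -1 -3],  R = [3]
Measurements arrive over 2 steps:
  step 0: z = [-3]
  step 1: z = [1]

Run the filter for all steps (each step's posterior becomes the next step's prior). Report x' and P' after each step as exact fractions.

step 0: x' = [3656/543, -829/543, -1592/543], P' = [7448/543 3134/543 -5900/543; 3134/543 13454/543 -6563/543; -5900/543 -6563/543 6224/543]
step 1: x' = [84424/4845, 246817/92055, -1180399/92055], P' = [146446/1275 -270137/24225 -1761556/24225; -270137/24225 12675803/920550 1496507/460275; -1761556/24225 1496507/460275 21862066/460275]

step 0: x̄ = F·x = [12, -1, 2]
step 0: P̄ = F·P·Fᵀ + Q = [36 8 10; 8 25 -10; 10 -10 31]
step 0: y = z − H·x̄ = [26]
step 0: S = H·P̄·Hᵀ + R = [543]
step 0: K = P̄·Hᵀ·S⁻¹ = [-110/543; -11/543; -103/543]
step 0: x' = x̄ + K·y = [3656/543, -829/543, -1592/543]
step 0: P' = (I − K·H)·P̄ = [7448/543 3134/543 -5900/543; 3134/543 13454/543 -6563/543; -5900/543 -6563/543 6224/543]
step 1: x̄ = F·x = [12154/543, 9310/543, -4957/543]
step 1: P̄ = F·P·Fᵀ + Q = [80300/543 46256/543 -26126/543; 46256/543 160085/543 40738/543; -26126/543 40738/543 35744/543]
step 1: y = z − H·x̄ = [6430/181]
step 1: S = H·P̄·Hᵀ + R = [306850/181]
step 1: K = P̄·Hᵀ·S⁻¹ = [-1127/8075; -124937/306850; -15953/153425]
step 1: x' = x̄ + K·y = [84424/4845, 246817/92055, -1180399/92055]
step 1: P' = (I − K·H)·P̄ = [146446/1275 -270137/24225 -1761556/24225; -270137/24225 12675803/920550 1496507/460275; -1761556/24225 1496507/460275 21862066/460275]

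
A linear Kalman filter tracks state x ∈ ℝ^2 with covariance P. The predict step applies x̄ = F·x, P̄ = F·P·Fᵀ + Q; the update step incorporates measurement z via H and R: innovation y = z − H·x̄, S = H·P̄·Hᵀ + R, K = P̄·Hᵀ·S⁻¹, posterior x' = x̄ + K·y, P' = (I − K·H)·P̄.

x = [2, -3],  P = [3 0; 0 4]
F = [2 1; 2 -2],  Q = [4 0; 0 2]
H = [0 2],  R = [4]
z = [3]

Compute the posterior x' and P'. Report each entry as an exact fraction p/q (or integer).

x̄ = F·x = [1, 10]
P̄ = F·P·Fᵀ + Q = [20 4; 4 30]
y = z − H·x̄ = [-17]
S = H·P̄·Hᵀ + R = [124]
K = P̄·Hᵀ·S⁻¹ = [2/31; 15/31]
x' = x̄ + K·y = [-3/31, 55/31]
P' = (I − K·H)·P̄ = [604/31 4/31; 4/31 30/31]

x' = [-3/31, 55/31]
P' = [604/31 4/31; 4/31 30/31]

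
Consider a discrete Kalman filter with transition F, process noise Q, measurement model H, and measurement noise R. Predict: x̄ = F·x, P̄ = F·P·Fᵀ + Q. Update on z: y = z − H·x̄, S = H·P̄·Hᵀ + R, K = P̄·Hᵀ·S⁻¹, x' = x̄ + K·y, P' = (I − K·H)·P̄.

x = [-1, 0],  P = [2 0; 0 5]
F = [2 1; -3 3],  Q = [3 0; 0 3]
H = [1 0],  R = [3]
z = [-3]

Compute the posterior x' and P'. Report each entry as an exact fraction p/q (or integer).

x̄ = F·x = [-2, 3]
P̄ = F·P·Fᵀ + Q = [16 3; 3 66]
y = z − H·x̄ = [-1]
S = H·P̄·Hᵀ + R = [19]
K = P̄·Hᵀ·S⁻¹ = [16/19; 3/19]
x' = x̄ + K·y = [-54/19, 54/19]
P' = (I − K·H)·P̄ = [48/19 9/19; 9/19 1245/19]

x' = [-54/19, 54/19]
P' = [48/19 9/19; 9/19 1245/19]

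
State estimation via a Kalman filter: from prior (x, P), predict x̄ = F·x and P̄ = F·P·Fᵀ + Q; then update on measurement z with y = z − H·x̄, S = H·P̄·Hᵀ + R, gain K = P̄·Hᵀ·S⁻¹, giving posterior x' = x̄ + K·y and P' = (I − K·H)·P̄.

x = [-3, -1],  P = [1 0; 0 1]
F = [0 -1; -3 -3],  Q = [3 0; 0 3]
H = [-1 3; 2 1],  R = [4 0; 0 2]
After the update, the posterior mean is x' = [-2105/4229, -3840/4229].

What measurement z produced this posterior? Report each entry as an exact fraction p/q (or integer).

z = [-3, -2]

x̄ = F·x = [1, 12]
P̄ = F·P·Fᵀ + Q = [4 3; 3 21]
S = H·P̄·Hᵀ + R = [179 70; 70 51]
K = P̄·Hᵀ·S⁻¹ = [-515/4229 1619/4229; 1170/4229 633/4229]
x' − x̄ = [-6334/4229, -54588/4229] = K·y
y = (KᵀK)⁻¹·Kᵀ·(x' − x̄) = [-38, -16]
z = y + H·x̄ = [-38, -16] + [35, 14] = [-3, -2]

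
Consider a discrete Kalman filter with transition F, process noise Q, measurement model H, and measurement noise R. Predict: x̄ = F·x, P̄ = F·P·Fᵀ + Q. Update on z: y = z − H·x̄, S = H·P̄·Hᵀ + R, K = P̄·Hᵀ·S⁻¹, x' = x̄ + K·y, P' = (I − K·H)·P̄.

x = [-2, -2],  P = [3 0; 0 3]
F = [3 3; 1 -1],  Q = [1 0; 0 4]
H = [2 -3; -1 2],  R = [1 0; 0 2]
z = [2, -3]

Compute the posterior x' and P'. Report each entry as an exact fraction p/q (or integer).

x̄ = F·x = [-12, 0]
P̄ = F·P·Fᵀ + Q = [55 0; 0 10]
y = z − H·x̄ = [26, -15]
S = H·P̄·Hᵀ + R = [311 -170; -170 97]
K = P̄·Hᵀ·S⁻¹ = [1320/1267 1595/1267; 70/181 160/181]
x' = x̄ + K·y = [-687/181, -580/181]
P' = (I − K·H)·P̄ = [12210/1267 1100/181; 1100/181 710/181]

x' = [-687/181, -580/181]
P' = [12210/1267 1100/181; 1100/181 710/181]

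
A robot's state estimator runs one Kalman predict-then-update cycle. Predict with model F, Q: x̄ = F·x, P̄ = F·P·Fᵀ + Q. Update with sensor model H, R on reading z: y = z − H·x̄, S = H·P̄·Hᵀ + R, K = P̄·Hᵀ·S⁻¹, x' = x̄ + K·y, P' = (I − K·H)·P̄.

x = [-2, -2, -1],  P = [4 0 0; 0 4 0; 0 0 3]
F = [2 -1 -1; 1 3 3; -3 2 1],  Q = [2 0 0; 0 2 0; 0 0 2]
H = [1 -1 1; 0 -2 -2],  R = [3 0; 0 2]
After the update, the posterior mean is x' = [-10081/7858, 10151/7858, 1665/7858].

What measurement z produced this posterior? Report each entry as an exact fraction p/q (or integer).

z = [-3, -3]

x̄ = F·x = [-1, -11, 1]
P̄ = F·P·Fᵀ + Q = [25 -13 -35; -13 69 21; -35 21 57]
S = H·P̄·Hᵀ + R = [68 120; 120 674]
K = P̄·Hᵀ·S⁻¹ = [-4749/15716 771/3929; -9757/15716 -615/3929; 9697/15716 -1341/3929]
x' − x̄ = [-2223/7858, 96589/7858, -6193/7858] = K·y
y = (KᵀK)⁻¹·Kᵀ·(x' − x̄) = [-14, -23]
z = y + H·x̄ = [-14, -23] + [11, 20] = [-3, -3]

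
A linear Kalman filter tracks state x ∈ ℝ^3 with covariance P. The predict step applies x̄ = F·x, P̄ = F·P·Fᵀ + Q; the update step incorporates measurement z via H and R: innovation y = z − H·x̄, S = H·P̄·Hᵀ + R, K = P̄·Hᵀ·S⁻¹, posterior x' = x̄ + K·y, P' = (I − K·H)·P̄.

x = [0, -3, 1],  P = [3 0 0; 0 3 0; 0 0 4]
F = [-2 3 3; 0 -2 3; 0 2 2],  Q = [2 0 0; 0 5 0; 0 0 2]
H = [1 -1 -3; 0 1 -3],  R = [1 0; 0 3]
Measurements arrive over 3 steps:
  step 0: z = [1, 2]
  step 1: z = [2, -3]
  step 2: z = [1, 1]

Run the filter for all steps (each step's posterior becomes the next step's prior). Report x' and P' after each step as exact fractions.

step 0: x̄ = F·x = [-6, 9, -4]
step 0: P̄ = F·P·Fᵀ + Q = [77 18 42; 18 53 12; 42 12 30]
step 0: y = z − H·x̄ = [4, -19]
step 0: S = H·P̄·Hᵀ + R = [185 109; 109 254]
step 0: K = P̄·Hᵀ·S⁻¹ = [-5246/35109 -12677/35109; -6629/11703 3628/11703; -2246/11703 -2630/11703]
step 0: x' = x̄ + K·y = [1025/3901, 3293/3901, -1942/3901]
step 0: P' = (I − K·H)·P̄ = [982795/35109 158335/11703 57004/11703; 158335/11703 29308/3901 8560/3901; 57004/11703 8560/3901 3730/3901]
step 1: x̄ = F·x = [2003/3901, -12412/3901, 2702/3901]
step 1: P̄ = F·P·Fᵀ + Q = [311992/35109 -58478/11703 41488/11703; -58478/11703 67587/3901 -77732/3901; 41488/11703 -77732/3901 208434/3901]
step 1: y = z − H·x̄ = [1493/3901, 8815/3901]
step 1: S = H·P̄·Hᵀ + R = [13245094/35109 5242015/11703; 5242015/11703 2421588/3901]
step 1: K = P̄·Hᵀ·S⁻¹ = [316618322/1178015747 -258126286/1178015747; -396212499/1178015747 432214067/1178015747; -147796878/1178015747 -235355466/1178015747]
step 1: x' = x̄ + K·y = [142756597/1178015747, -2923124766/1178015747, 227551750/1178015747]
step 1: P' = (I − K·H)·P̄ = [5404876760/1178015747 2156939790/1178015747 977106216/1178015747; 2156939790/1178015747 1924897245/1178015747 209418348/1178015747; 977106216/1178015747 209418348/1178015747 305161582/1178015747]
step 2: x̄ = F·x = [-8372232242/1178015747, 6528904782/1178015747, -5391146032/1178015747]
step 2: P̄ = F·P·Fᵀ + Q = [10207046169/1178015747 -5409552324/1178015747 3357189114/1178015747; -5409552324/1178015747 13823101777/1178015747 -5449782792/1178015747; 3357189114/1178015747 -5449782792/1178015747 12951613586/1178015747]
step 2: y = z − H·x̄ = [-94285325/1178015747, -21524327131/1178015747]
step 2: S = H·P̄·Hᵀ + R = [99749959179/1178015747 87260300831/1178015747; 87260300831/1178015747 166620368044/1178015747]
step 2: K = P̄·Hᵀ·S⁻¹ = [386209148094/1529014333229 -344325132537/1529014333229; -2642812327569/7645071666145 2768467912546/7645071666145; -50957775966/402372192955 -80304453966/402372192955]
step 2: x' = x̄ + K·y = [-4606313774543/1529014333229, -8001833291513/7645071666145, -370065803312/402372192955]
step 2: P' = (I − K·H)·P̄ = [6905374206795/1529014333229 2743094830545/1529014333229 66246846108/80474438591; 2743094830545/1529014333229 12331845108966/7645071666145 70639322304/402372192955; 66246846108/80474438591 70639322304/402372192955 103850894734/402372192955]

step 0: x' = [1025/3901, 3293/3901, -1942/3901], P' = [982795/35109 158335/11703 57004/11703; 158335/11703 29308/3901 8560/3901; 57004/11703 8560/3901 3730/3901]
step 1: x' = [142756597/1178015747, -2923124766/1178015747, 227551750/1178015747], P' = [5404876760/1178015747 2156939790/1178015747 977106216/1178015747; 2156939790/1178015747 1924897245/1178015747 209418348/1178015747; 977106216/1178015747 209418348/1178015747 305161582/1178015747]
step 2: x' = [-4606313774543/1529014333229, -8001833291513/7645071666145, -370065803312/402372192955], P' = [6905374206795/1529014333229 2743094830545/1529014333229 66246846108/80474438591; 2743094830545/1529014333229 12331845108966/7645071666145 70639322304/402372192955; 66246846108/80474438591 70639322304/402372192955 103850894734/402372192955]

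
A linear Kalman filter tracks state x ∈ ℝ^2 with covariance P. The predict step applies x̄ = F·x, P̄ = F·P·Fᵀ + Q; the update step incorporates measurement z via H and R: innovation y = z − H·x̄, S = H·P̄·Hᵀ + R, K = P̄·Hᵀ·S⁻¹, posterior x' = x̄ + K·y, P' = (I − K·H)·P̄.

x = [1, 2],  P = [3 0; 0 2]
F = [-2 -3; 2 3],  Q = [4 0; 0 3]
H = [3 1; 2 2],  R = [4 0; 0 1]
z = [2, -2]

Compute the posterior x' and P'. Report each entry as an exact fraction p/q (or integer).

x̄ = F·x = [-8, 8]
P̄ = F·P·Fᵀ + Q = [34 -30; -30 33]
y = z − H·x̄ = [18, -2]
S = H·P̄·Hᵀ + R = [163 30; 30 29]
K = P̄·Hᵀ·S⁻¹ = [1848/3827 -856/3827; -1833/3827 2688/3827]
x' = x̄ + K·y = [4360/3827, -7754/3827]
P' = (I − K·H)·P̄ = [3910/3827 -4338/3827; -4338/3827 5682/3827]

x' = [4360/3827, -7754/3827]
P' = [3910/3827 -4338/3827; -4338/3827 5682/3827]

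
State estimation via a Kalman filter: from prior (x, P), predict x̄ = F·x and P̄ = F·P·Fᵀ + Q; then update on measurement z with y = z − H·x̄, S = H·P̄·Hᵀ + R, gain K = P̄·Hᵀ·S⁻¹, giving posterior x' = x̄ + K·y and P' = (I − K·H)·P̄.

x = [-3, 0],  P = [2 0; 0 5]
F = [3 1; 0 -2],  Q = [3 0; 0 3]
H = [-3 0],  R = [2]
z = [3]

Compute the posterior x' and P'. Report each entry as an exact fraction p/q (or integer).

x' = [-63/59, -180/59]
P' = [13/59 -5/59; -5/59 1132/59]

x̄ = F·x = [-9, 0]
P̄ = F·P·Fᵀ + Q = [26 -10; -10 23]
y = z − H·x̄ = [-24]
S = H·P̄·Hᵀ + R = [236]
K = P̄·Hᵀ·S⁻¹ = [-39/118; 15/118]
x' = x̄ + K·y = [-63/59, -180/59]
P' = (I − K·H)·P̄ = [13/59 -5/59; -5/59 1132/59]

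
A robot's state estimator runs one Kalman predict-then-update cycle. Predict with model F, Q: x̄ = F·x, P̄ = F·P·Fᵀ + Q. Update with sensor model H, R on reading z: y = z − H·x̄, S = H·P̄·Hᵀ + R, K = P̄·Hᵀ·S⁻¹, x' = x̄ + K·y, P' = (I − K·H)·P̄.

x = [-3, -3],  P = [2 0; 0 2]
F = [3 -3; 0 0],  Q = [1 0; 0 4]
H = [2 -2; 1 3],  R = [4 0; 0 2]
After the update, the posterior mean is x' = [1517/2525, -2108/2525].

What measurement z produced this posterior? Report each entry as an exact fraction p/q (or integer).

x̄ = F·x = [0, 0]
P̄ = F·P·Fᵀ + Q = [37 0; 0 4]
S = H·P̄·Hᵀ + R = [168 50; 50 75]
K = P̄·Hᵀ·S⁻¹ = [37/101 629/2525; -12/101 604/2525]
x' − x̄ = [1517/2525, -2108/2525] = K·y
y = (KᵀK)⁻¹·Kᵀ·(x' − x̄) = [3, -2]
z = y + H·x̄ = [3, -2] + [0, 0] = [3, -2]

z = [3, -2]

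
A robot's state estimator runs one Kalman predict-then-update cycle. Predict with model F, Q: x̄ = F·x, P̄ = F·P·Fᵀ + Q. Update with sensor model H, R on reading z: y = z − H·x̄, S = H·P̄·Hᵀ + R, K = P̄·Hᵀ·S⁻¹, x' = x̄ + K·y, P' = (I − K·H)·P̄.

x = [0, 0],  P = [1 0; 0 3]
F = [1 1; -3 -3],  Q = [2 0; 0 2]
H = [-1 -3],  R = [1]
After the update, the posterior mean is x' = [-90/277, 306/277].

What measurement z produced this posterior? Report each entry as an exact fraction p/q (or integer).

x̄ = F·x = [0, 0]
P̄ = F·P·Fᵀ + Q = [6 -12; -12 38]
S = H·P̄·Hᵀ + R = [277]
K = P̄·Hᵀ·S⁻¹ = [30/277; -102/277]
x' − x̄ = [-90/277, 306/277] = K·y
y = (KᵀK)⁻¹·Kᵀ·(x' − x̄) = [-3]
z = y + H·x̄ = [-3] + [0] = [-3]

z = [-3]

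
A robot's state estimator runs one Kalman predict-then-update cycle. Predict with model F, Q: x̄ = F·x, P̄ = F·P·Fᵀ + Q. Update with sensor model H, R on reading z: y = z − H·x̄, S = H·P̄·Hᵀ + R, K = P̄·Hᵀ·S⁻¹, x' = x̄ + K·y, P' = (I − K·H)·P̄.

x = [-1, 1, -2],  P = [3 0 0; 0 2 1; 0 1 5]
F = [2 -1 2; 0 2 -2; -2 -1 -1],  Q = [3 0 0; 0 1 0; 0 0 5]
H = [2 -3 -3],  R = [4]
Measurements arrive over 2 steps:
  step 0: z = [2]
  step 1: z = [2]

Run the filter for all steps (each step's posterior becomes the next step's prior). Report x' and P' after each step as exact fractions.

step 0: x̄ = F·x = [-7, 6, 3]
step 0: P̄ = F·P·Fᵀ + Q = [33 -18 -21; -18 21 6; -21 6 26]
step 0: y = z − H·x̄ = [43]
step 0: S = H·P̄·Hᵀ + R = [1135]
step 0: K = P̄·Hᵀ·S⁻¹ = [183/1135; -117/1135; -138/1135]
step 0: x' = x̄ + K·y = [-76/1135, 1779/1135, -2529/1135]
step 0: P' = (I − K·H)·P̄ = [3966/1135 981/1135 1419/1135; 981/1135 10146/1135 -9336/1135; 1419/1135 -9336/1135 10466/1135]
step 1: x̄ = F·x = [-6989/1135, 8616/1135, 902/1135]
step 1: P̄ = F·P·Fᵀ + Q = [116051/1135 -119924/1135 -25828/1135; -119924/1135 158271/1135 2392/1135; -25828/1135 2392/1135 33079/1135]
step 1: y = z − H·x̄ = [44802/1135]
step 1: S = H·P̄·Hᵀ + R = [3982974/1135]
step 1: K = P̄·Hᵀ·S⁻¹ = [334679/1991487; -721837/3982974; -158069/3982974]
step 1: x' = x̄ + K·y = [315943/663829, 290391/663829, -512359/663829]
step 1: P' = (I − K·H)·P̄ = [6250213/1991487 2428721/1991487 1291849/1991487; 2428721/1991487 96335351/3982974 -92134607/3982974; 1291849/1991487 -92134607/3982974 94067831/3982974]

step 0: x' = [-76/1135, 1779/1135, -2529/1135], P' = [3966/1135 981/1135 1419/1135; 981/1135 10146/1135 -9336/1135; 1419/1135 -9336/1135 10466/1135]
step 1: x' = [315943/663829, 290391/663829, -512359/663829], P' = [6250213/1991487 2428721/1991487 1291849/1991487; 2428721/1991487 96335351/3982974 -92134607/3982974; 1291849/1991487 -92134607/3982974 94067831/3982974]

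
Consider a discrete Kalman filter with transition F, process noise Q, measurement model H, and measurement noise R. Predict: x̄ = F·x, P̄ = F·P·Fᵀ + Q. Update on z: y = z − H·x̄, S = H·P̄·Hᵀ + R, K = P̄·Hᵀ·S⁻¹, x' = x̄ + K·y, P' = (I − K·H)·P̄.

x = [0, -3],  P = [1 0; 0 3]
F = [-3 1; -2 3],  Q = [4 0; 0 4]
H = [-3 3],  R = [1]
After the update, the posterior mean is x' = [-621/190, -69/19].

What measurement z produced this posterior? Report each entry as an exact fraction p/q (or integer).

z = [-1]

x̄ = F·x = [-3, -9]
P̄ = F·P·Fᵀ + Q = [16 15; 15 35]
S = H·P̄·Hᵀ + R = [190]
K = P̄·Hᵀ·S⁻¹ = [-3/190; 6/19]
x' − x̄ = [-51/190, 102/19] = K·y
y = (KᵀK)⁻¹·Kᵀ·(x' − x̄) = [17]
z = y + H·x̄ = [17] + [-18] = [-1]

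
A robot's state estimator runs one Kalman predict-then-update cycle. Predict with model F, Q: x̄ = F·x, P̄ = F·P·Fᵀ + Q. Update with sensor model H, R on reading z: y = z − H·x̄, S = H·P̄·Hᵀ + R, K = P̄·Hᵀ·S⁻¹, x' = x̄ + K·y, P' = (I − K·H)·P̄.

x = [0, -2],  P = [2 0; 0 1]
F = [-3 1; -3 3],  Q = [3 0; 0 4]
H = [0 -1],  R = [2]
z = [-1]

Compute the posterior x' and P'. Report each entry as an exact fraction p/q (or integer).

x' = [27/11, 19/33]
P' = [95/11 14/11; 14/11 62/33]

x̄ = F·x = [-2, -6]
P̄ = F·P·Fᵀ + Q = [22 21; 21 31]
y = z − H·x̄ = [-7]
S = H·P̄·Hᵀ + R = [33]
K = P̄·Hᵀ·S⁻¹ = [-7/11; -31/33]
x' = x̄ + K·y = [27/11, 19/33]
P' = (I − K·H)·P̄ = [95/11 14/11; 14/11 62/33]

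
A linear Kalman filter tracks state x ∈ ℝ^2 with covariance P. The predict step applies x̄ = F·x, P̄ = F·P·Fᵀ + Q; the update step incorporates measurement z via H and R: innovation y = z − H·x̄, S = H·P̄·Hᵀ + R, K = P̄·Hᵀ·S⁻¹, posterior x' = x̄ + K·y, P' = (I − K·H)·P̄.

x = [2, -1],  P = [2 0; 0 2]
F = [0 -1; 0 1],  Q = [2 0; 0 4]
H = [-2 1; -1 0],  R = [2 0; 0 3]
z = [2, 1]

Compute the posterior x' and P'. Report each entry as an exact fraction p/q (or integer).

x̄ = F·x = [1, -1]
P̄ = F·P·Fᵀ + Q = [4 -2; -2 6]
y = z − H·x̄ = [5, 2]
S = H·P̄·Hᵀ + R = [32 10; 10 7]
K = P̄·Hᵀ·S⁻¹ = [-15/62 -7/31; 25/62 -9/31]
x' = x̄ + K·y = [-41/62, 27/62]
P' = (I − K·H)·P̄ = [21/31 27/31; 27/31 79/31]

x' = [-41/62, 27/62]
P' = [21/31 27/31; 27/31 79/31]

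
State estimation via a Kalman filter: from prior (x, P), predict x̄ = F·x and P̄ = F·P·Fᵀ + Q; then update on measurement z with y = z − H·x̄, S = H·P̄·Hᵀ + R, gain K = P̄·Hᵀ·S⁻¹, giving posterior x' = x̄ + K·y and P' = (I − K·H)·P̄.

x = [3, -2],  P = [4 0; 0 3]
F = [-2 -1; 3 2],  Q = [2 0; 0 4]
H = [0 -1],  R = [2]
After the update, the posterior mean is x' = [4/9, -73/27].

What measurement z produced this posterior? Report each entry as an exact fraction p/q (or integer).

x̄ = F·x = [-4, 5]
P̄ = F·P·Fᵀ + Q = [21 -30; -30 52]
S = H·P̄·Hᵀ + R = [54]
K = P̄·Hᵀ·S⁻¹ = [5/9; -26/27]
x' − x̄ = [40/9, -208/27] = K·y
y = (KᵀK)⁻¹·Kᵀ·(x' − x̄) = [8]
z = y + H·x̄ = [8] + [-5] = [3]

z = [3]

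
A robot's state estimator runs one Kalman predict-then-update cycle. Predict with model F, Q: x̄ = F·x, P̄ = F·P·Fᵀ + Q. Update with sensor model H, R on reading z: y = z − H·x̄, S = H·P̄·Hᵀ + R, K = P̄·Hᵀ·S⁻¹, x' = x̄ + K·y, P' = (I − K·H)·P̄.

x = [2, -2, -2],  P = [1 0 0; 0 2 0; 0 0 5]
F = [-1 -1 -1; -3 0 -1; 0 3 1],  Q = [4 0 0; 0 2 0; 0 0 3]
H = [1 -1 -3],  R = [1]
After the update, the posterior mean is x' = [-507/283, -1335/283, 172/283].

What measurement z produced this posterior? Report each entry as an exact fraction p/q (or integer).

z = [1]

x̄ = F·x = [2, -4, -8]
P̄ = F·P·Fᵀ + Q = [12 8 -11; 8 16 -5; -11 -5 26]
S = H·P̄·Hᵀ + R = [283]
K = P̄·Hᵀ·S⁻¹ = [37/283; 7/283; -84/283]
x' − x̄ = [-1073/283, -203/283, 2436/283] = K·y
y = (KᵀK)⁻¹·Kᵀ·(x' − x̄) = [-29]
z = y + H·x̄ = [-29] + [30] = [1]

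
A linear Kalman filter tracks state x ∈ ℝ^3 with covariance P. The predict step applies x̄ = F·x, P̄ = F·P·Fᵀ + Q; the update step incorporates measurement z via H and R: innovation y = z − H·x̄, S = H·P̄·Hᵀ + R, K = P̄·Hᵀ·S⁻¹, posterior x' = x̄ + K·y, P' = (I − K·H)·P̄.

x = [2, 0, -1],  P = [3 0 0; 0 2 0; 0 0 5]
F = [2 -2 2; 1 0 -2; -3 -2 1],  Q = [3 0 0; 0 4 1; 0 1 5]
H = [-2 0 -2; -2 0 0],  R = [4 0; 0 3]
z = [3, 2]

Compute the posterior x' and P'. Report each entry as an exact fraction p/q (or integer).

x̄ = F·x = [2, 4, -7]
P̄ = F·P·Fᵀ + Q = [43 -14 0; -14 27 -18; 0 -18 45]
y = z − H·x̄ = [-7, 6]
S = H·P̄·Hᵀ + R = [356 172; 172 175]
K = P̄·Hᵀ·S⁻¹ = [-129/16358 -3956/8179; 1596/8179 -260/8179; -7875/16358 3870/8179]
x' = x̄ + K·y = [-13853/16358, 19984/8179, -12941/16358]
P' = (I − K·H)·P̄ = [5934/8179 390/8179 -5805/8179; 390/8179 125969/8179 -3582/8179; -5805/8179 -3582/8179 13680/8179]

x' = [-13853/16358, 19984/8179, -12941/16358]
P' = [5934/8179 390/8179 -5805/8179; 390/8179 125969/8179 -3582/8179; -5805/8179 -3582/8179 13680/8179]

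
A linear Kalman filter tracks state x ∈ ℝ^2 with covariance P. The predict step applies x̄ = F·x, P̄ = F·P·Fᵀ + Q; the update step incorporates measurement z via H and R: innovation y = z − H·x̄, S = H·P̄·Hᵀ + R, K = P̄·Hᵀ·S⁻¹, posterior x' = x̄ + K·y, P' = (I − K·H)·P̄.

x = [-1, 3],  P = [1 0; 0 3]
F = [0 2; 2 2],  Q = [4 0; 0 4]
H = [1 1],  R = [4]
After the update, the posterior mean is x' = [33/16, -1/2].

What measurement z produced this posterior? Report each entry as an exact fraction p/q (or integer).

x̄ = F·x = [6, 4]
P̄ = F·P·Fᵀ + Q = [16 12; 12 20]
S = H·P̄·Hᵀ + R = [64]
K = P̄·Hᵀ·S⁻¹ = [7/16; 1/2]
x' − x̄ = [-63/16, -9/2] = K·y
y = (KᵀK)⁻¹·Kᵀ·(x' − x̄) = [-9]
z = y + H·x̄ = [-9] + [10] = [1]

z = [1]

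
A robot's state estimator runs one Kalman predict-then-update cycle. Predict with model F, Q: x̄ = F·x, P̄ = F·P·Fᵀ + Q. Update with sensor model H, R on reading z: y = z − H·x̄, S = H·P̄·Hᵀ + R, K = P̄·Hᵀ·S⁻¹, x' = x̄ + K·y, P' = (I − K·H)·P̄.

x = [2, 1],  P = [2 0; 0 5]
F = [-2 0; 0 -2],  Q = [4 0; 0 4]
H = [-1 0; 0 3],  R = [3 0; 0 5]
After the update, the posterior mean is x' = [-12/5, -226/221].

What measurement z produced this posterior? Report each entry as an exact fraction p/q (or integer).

x̄ = F·x = [-4, -2]
P̄ = F·P·Fᵀ + Q = [12 0; 0 24]
S = H·P̄·Hᵀ + R = [15 0; 0 221]
K = P̄·Hᵀ·S⁻¹ = [-4/5 0; 0 72/221]
x' − x̄ = [8/5, 216/221] = K·y
y = (KᵀK)⁻¹·Kᵀ·(x' − x̄) = [-2, 3]
z = y + H·x̄ = [-2, 3] + [4, -6] = [2, -3]

z = [2, -3]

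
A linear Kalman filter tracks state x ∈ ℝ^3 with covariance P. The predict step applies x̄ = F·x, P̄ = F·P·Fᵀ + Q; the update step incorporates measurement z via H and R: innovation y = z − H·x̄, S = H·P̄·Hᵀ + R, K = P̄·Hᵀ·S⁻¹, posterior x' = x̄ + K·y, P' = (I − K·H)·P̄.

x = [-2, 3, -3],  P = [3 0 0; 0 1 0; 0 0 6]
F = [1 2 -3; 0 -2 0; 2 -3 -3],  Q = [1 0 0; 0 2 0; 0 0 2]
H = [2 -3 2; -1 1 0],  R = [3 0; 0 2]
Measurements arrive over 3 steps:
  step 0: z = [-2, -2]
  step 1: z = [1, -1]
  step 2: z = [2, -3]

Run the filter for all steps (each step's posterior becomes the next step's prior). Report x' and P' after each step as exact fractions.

step 0: x̄ = F·x = [13, -6, -4]
step 0: P̄ = F·P·Fᵀ + Q = [62 -4 54; -4 6 6; 54 6 77]
step 0: y = z − H·x̄ = [-38, 17]
step 0: S = H·P̄·Hᵀ + R = [1021 -258; -258 78]
step 0: K = P̄·Hᵀ·S⁻¹ = [334/2179 -739/2179; 248/2179 3299/6537; 1108/2179 2324/2179]
step 0: x' = x̄ + K·y = [3072/2179, -11411/6537, -11312/2179]
step 0: P' = (I − K·H)·P̄ = [4828/2179 3350/2179 698/2179; 3350/2179 16648/6537 5346/2179; 698/2179 5346/2179 8983/2179]
step 1: x̄ = F·x = [88202/6537, 22822/6537, 51491/2179]
step 1: P̄ = F·P·Fᵀ + Q = [165334/6537 9536/6537 70313/2179; 9536/6537 79666/6537 51972/2179; 70313/2179 51972/2179 202113/2179]
step 1: y = z − H·x̄ = [-410347/6537, 58843/6537]
step 1: S = H·P̄·Hᵀ + R = [3525385/6537 -632032/6537; -632032/6537 239002/6537]
step 1: K = P̄·Hᵀ·S⁻¹ = [5702410/33892429 -7013611/33892429; 5070378/33892429 23353433/33892429; 18670120/33892429 83139473/67784858]
step 1: x' = x̄ + K·y = [36210995/33892429, 10259243/33892429, 6218589/67784858]
step 1: P' = (I − K·H)·P̄ = [58539544/33892429 44512322/33892429 16782554/33892429; 44512322/33892429 91219188/33892429 99922027/33892429; 16782554/33892429 99922027/33892429 322211333/67784858]
step 2: x̄ = F·x = [94803195/67784858, -20518486/33892429, 64632755/67784858]
step 2: P̄ = F·P·Fᵀ + Q = [1571098727/67784858 145630766/33892429 2425900751/67784858; 145630766/33892429 432661610/33892429 968798002/33892429; 2425900751/67784858 968798002/33892429 7271849397/67784858]
step 2: y = z − H·x̄ = [-153206550/33892429, -67514407/67784858]
step 2: S = H·P̄·Hᵀ + R = [18011985813/33892429 -2629234474/33892429; -2629234474/33892429 1989468599/67784858]
step 2: K = P̄·Hᵀ·S⁻¹ = [21938406182/129872853563 -25561439351/129872853563; 99175093014/649364267815 449509127808/649364267815; 72153707924/129872853563 158836637009/129872853563]
step 2: x' = x̄ + K·y = [107928408349/129872853563, -1289149756342/649364267815, -360531290831/129872853563]
step 2: P' = (I − K·H)·P̄ = [223094652392/129872853563 171971773690/129872853563 67770617416/129872853563; 171971773690/129872853563 1758877124066/649364267815 385443891434/129872853563; 67770617416/129872853563 385443891434/129872853563 618625781621/129872853563]

step 0: x' = [3072/2179, -11411/6537, -11312/2179], P' = [4828/2179 3350/2179 698/2179; 3350/2179 16648/6537 5346/2179; 698/2179 5346/2179 8983/2179]
step 1: x' = [36210995/33892429, 10259243/33892429, 6218589/67784858], P' = [58539544/33892429 44512322/33892429 16782554/33892429; 44512322/33892429 91219188/33892429 99922027/33892429; 16782554/33892429 99922027/33892429 322211333/67784858]
step 2: x' = [107928408349/129872853563, -1289149756342/649364267815, -360531290831/129872853563], P' = [223094652392/129872853563 171971773690/129872853563 67770617416/129872853563; 171971773690/129872853563 1758877124066/649364267815 385443891434/129872853563; 67770617416/129872853563 385443891434/129872853563 618625781621/129872853563]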